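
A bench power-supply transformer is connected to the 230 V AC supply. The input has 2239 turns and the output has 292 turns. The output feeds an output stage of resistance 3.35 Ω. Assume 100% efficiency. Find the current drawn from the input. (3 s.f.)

I_in ≈ 1.17 A

V_out = V_in × N_out/N_in = 230 × 292/2239 = 29.996 V.
I_out = V_out/R = 29.996/3.35 = 8.9539 A.
For an ideal transformer I_in N_in = I_out N_out, so I_in = 8.9539 × 292/2239 = 1.17 A.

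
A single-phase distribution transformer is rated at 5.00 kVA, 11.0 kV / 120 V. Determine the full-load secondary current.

I_s = S/V_s = 5000/120 = 41.7 A.

I_s ≈ 41.7 A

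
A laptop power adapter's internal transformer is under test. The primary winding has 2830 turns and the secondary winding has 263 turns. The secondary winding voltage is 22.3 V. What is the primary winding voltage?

V_p/V_s = N_p/N_s, so V_p = 22.3 × 2830/263 = 240 V.

V_p ≈ 240 V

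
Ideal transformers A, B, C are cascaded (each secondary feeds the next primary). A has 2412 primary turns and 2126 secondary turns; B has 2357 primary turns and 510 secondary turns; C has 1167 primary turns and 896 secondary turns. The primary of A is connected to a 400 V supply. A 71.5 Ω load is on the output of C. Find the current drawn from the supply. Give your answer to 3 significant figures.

I_supply ≈ 0.120 A

After A: V = 400.00 × 2126/2412 = 352.57 V.
After B: V = 352.57 × 510/2357 = 76.288 V.
After C: V = 76.288 × 896/1167 = 58.572 V.
I_load = 58.572/71.5 = 0.81920 A, so P_out = 58.572 × 0.81920 = 47.982 W.
All ideal ⇒ P_in = P_out, so I_supply = 47.982/400 = 0.120 A.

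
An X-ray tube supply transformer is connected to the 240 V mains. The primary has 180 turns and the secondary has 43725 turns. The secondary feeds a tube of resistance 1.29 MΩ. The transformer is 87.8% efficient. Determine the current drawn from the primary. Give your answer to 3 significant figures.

V_s = 240 × 43725/180 = 58300 V.
I_s = V_s/R = 58300/(1.29×10^6) = 0.045194 A.
P_out = V_s I_s = 58300 × 0.045194 = 2634.8 W.
P_in = P_out/η = 2634.8/0.878 = 3000.9 W.
I_p = P_in/V_p = 3000.9/240 = 12.5 A.

I_p ≈ 12.5 A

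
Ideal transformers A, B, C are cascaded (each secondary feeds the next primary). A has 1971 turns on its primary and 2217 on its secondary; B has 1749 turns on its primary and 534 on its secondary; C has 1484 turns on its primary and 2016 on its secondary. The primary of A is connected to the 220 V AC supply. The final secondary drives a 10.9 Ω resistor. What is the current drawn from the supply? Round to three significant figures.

After A: V = 220.00 × 2217/1971 = 247.46 V.
After B: V = 247.46 × 534/1749 = 75.553 V.
After C: V = 75.553 × 2016/1484 = 102.64 V.
I_load = 102.64/10.9 = 9.4164 A, so P_out = 102.64 × 9.4164 = 966.48 W.
All ideal ⇒ P_in = P_out, so I_supply = 966.48/220 = 4.39 A.

I_supply ≈ 4.39 A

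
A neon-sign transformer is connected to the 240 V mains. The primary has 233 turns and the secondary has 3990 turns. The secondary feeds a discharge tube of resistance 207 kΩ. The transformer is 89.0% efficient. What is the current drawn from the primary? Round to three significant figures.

I_p ≈ 0.382 A

V_s = 240 × 3990/233 = 4109.9 V.
I_s = V_s/R = 4109.9/207000 = 0.019854 A.
P_out = V_s I_s = 4109.9 × 0.019854 = 81.599 W.
P_in = P_out/η = 81.599/0.890 = 91.685 W.
I_p = P_in/V_p = 91.685/240 = 0.382 A.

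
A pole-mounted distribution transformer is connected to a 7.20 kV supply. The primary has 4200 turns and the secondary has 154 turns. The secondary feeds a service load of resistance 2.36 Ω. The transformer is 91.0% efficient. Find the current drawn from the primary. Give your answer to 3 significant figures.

V_s = 7200 × 154/4200 = 264.00 V.
I_s = V_s/R = 264.00/2.36 = 111.86 A.
P_out = V_s I_s = 264.00 × 111.86 = 29532 W.
P_in = P_out/η = 29532/0.910 = 32453 W.
I_p = P_in/V_p = 32453/7200 = 4.51 A.

I_p ≈ 4.51 A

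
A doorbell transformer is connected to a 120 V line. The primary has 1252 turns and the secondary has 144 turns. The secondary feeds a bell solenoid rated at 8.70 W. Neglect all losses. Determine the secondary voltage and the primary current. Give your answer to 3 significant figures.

V_s = V_p × N_s/N_p = 120 × 144/1252 = 13.802 V.
I_s = P/V_s = 8.70/13.802 = 0.63035 A.
I_p = I_s × N_s/N_p = 0.63035 × 144/1252 = 0.0725 A.

V_s ≈ 13.8 V, I_p ≈ 0.0725 A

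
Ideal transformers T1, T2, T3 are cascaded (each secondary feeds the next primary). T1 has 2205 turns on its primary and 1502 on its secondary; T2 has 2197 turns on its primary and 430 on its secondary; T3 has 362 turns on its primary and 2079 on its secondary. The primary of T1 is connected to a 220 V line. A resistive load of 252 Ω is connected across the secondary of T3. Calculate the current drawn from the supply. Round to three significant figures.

I_supply ≈ 0.512 A

After T1: V = 220.00 × 1502/2205 = 149.86 V.
After T2: V = 149.86 × 430/2197 = 29.331 V.
After T3: V = 29.331 × 2079/362 = 168.45 V.
I_load = 168.45/252 = 0.66845 A, so P_out = 168.45 × 0.66845 = 112.60 W.
All ideal ⇒ P_in = P_out, so I_supply = 112.60/220 = 0.512 A.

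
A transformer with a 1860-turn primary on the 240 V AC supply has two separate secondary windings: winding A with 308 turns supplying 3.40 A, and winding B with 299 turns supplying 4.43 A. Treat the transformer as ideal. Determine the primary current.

I_p ≈ 1.28 A

V_A = 240 × 308/1860 = 39.742 V; V_B = 240 × 299/1860 = 38.581 V.
P_out = V_A I_A + V_B I_B = 39.742×3.40 + 38.581×4.43 = 135.12 + 170.91 = 306.03 W.
Ideal ⇒ P_in = P_out, so I_p = P_out/V_p = 306.03/240 = 1.28 A.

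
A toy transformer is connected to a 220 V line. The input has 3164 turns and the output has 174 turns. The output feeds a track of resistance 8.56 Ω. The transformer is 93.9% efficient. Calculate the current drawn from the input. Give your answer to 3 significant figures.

I_in ≈ 0.0828 A

V_out = 220 × 174/3164 = 12.099 V.
I_out = V_out/R = 12.099/8.56 = 1.4134 A.
P_out = V_out I_out = 12.099 × 1.4134 = 17.100 W.
P_in = P_out/η = 17.100/0.939 = 18.211 W.
I_in = P_in/V_in = 18.211/220 = 0.0828 A.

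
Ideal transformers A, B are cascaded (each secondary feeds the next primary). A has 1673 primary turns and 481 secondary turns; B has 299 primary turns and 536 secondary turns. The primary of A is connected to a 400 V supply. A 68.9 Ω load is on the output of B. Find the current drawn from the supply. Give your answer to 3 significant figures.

After A: V = 400.00 × 481/1673 = 115.00 V.
After B: V = 115.00 × 536/299 = 206.16 V.
I_load = 206.16/68.9 = 2.9922 A, so P_out = 206.16 × 2.9922 = 616.86 W.
All ideal ⇒ P_in = P_out, so I_supply = 616.86/400 = 1.54 A.

I_supply ≈ 1.54 A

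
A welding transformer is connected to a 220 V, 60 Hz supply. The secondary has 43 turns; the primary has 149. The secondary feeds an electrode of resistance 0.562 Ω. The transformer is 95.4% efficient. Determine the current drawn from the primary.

V_s = 220 × 43/149 = 63.490 V.
I_s = V_s/R = 63.490/0.562 = 112.97 A.
P_out = V_s I_s = 63.490 × 112.97 = 7172.5 W.
P_in = P_out/η = 7172.5/0.954 = 7518.4 W.
I_p = P_in/V_p = 7518.4/220 = 34.2 A.

I_p ≈ 34.2 A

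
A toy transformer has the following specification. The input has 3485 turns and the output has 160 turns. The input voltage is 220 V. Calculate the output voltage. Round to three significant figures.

V_out ≈ 10.1 V

V_out/V_in = N_out/N_in, so V_out = 220 × 160/3485 = 10.1 V.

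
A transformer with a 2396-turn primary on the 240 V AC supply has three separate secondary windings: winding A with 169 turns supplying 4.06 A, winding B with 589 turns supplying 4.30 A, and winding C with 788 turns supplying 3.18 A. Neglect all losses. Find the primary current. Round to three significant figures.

I_p ≈ 2.39 A

V_A = 240 × 169/2396 = 16.928 V; V_B = 240 × 589/2396 = 58.998 V; V_C = 240 × 788/2396 = 78.932 V.
P_out = V_A I_A + V_B I_B + V_C I_C = 16.928×4.06 + 58.998×4.30 + 78.932×3.18 = 68.729 + 253.69 + 251.00 = 573.42 W.
Ideal ⇒ P_in = P_out, so I_p = P_out/V_p = 573.42/240 = 2.39 A.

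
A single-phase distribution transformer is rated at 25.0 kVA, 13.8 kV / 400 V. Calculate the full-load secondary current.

I_s ≈ 62.5 A

I_s = S/V_s = 25000/400 = 62.5 A.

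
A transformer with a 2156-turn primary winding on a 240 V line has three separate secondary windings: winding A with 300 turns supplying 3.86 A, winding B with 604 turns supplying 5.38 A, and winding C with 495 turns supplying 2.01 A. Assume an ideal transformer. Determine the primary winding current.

V_A = 240 × 300/2156 = 33.395 V; V_B = 240 × 604/2156 = 67.236 V; V_C = 240 × 495/2156 = 55.102 V.
P_out = V_A I_A + V_B I_B + V_C I_C = 33.395×3.86 + 67.236×5.38 + 55.102×2.01 = 128.91 + 361.73 + 110.76 = 601.39 W.
Ideal ⇒ P_in = P_out, so I_p = P_out/V_p = 601.39/240 = 2.51 A.

I_p ≈ 2.51 A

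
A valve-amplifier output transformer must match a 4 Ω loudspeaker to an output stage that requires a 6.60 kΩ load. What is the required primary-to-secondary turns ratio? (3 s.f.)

Z_p/Z_s = (N_p/N_s)², so N_p/N_s = √(6600/4) = √1650 = 40.6.

N_p/N_s ≈ 40.6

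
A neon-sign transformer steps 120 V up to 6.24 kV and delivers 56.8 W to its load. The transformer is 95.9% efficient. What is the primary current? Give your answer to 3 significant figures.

I_p ≈ 0.494 A

P_in = P_out/η = 56.8/0.959 = 59.228 W.
I_p = P_in/V_p = 59.228/120 = 0.494 A.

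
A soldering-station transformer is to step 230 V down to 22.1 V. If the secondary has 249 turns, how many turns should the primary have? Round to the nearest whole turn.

N_p/N_s = V_p/V_s, so N_p = 249 × 230/22.1 = 2591.4 ≈ 2591 turns.

N_p = 2591 turns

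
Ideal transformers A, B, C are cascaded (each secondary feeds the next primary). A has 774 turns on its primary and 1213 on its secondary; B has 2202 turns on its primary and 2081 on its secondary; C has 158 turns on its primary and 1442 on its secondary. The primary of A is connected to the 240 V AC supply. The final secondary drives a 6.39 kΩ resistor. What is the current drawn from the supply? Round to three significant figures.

I_supply ≈ 6.86 A

After A: V = 240.00 × 1213/774 = 376.12 V.
After B: V = 376.12 × 2081/2202 = 355.46 V.
After C: V = 355.46 × 1442/158 = 3244.1 V.
I_load = 3244.1/6390 = 0.50768 A, so P_out = 3244.1 × 0.50768 = 1647.0 W.
All ideal ⇒ P_in = P_out, so I_supply = 1647.0/240 = 6.86 A.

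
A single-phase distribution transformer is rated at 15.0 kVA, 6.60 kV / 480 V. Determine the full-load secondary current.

I_s ≈ 31.2 A

I_s = S/V_s = 15000/480 = 31.2 A.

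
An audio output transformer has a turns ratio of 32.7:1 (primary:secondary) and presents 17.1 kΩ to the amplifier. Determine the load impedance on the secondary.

Z_s ≈ 16.0 Ω

Z_s = Z_p/(N_p/N_s)² = 17100/32.7² = 16.0 Ω.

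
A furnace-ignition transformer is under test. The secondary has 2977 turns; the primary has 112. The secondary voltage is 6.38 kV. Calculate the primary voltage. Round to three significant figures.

V_p/V_s = N_p/N_s, so V_p = 6380 × 112/2977 = 240 V.

V_p ≈ 240 V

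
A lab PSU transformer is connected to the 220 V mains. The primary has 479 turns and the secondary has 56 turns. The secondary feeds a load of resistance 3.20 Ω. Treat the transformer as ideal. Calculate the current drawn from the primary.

I_p ≈ 0.940 A

V_s = V_p × N_s/N_p = 220 × 56/479 = 25.720 V.
I_s = V_s/R = 25.720/3.20 = 8.0376 A.
For an ideal transformer I_p N_p = I_s N_s, so I_p = 8.0376 × 56/479 = 0.940 A.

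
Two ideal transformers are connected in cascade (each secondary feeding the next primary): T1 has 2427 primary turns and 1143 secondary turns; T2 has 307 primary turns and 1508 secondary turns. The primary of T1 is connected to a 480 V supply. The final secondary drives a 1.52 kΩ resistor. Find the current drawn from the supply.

I_supply ≈ 1.69 A

Secondary of T1: V = 480.00 × 1143/2427 = 226.06 V.
Secondary of T2: V = 226.06 × 1508/307 = 1110.4 V.
I_load = 1110.4/1520 = 0.73053 A, so P_out = 1110.4 × 0.73053 = 811.18 W.
All ideal ⇒ P_in = P_out, so I_supply = 811.18/480 = 1.69 A.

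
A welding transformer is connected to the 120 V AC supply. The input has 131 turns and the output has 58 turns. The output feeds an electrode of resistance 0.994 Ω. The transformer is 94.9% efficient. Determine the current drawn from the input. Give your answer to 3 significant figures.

I_in ≈ 24.9 A

V_out = 120 × 58/131 = 53.130 V.
I_out = V_out/R = 53.130/0.994 = 53.450 A.
P_out = V_out I_out = 53.130 × 53.450 = 2839.8 W.
P_in = P_out/η = 2839.8/0.949 = 2992.4 W.
I_in = P_in/V_in = 2992.4/120 = 24.9 A.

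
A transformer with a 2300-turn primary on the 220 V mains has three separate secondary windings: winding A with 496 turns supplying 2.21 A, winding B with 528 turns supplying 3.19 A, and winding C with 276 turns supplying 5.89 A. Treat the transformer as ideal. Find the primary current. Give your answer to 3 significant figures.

I_p ≈ 1.92 A

V_A = 220 × 496/2300 = 47.443 V; V_B = 220 × 528/2300 = 50.504 V; V_C = 220 × 276/2300 = 26.400 V.
P_out = V_A I_A + V_B I_B + V_C I_C = 47.443×2.21 + 50.504×3.19 + 26.400×5.89 = 104.85 + 161.11 + 155.50 = 421.45 W.
Ideal ⇒ P_in = P_out, so I_p = P_out/V_p = 421.45/220 = 1.92 A.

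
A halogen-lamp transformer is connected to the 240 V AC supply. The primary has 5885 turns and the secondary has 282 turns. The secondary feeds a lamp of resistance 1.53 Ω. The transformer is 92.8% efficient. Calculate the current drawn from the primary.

I_p ≈ 0.388 A

V_s = 240 × 282/5885 = 11.500 V.
I_s = V_s/R = 11.500/1.53 = 7.5166 A.
P_out = V_s I_s = 11.500 × 7.5166 = 86.444 W.
P_in = P_out/η = 86.444/0.928 = 93.151 W.
I_p = P_in/V_p = 93.151/240 = 0.388 A.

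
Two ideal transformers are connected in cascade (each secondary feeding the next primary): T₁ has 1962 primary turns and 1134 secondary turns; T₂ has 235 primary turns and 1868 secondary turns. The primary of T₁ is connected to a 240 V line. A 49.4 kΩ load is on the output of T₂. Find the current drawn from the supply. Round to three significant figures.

I_supply ≈ 0.103 A

After T₁: V = 240.00 × 1134/1962 = 138.72 V.
After T₂: V = 138.72 × 1868/235 = 1102.6 V.
I_load = 1102.6/49400 = 0.022321 A, so P_out = 1102.6 × 0.022321 = 24.612 W.
All ideal ⇒ P_in = P_out, so I_supply = 24.612/240 = 0.103 A.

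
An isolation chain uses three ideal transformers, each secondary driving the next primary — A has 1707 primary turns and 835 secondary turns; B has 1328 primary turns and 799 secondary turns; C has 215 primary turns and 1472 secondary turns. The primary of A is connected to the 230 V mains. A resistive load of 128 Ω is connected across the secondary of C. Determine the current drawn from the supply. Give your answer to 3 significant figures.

Secondary of A: V = 230.00 × 835/1707 = 112.51 V.
Secondary of B: V = 112.51 × 799/1328 = 67.691 V.
Secondary of C: V = 67.691 × 1472/215 = 463.45 V.
I_load = 463.45/128 = 3.6207 A, so P_out = 463.45 × 3.6207 = 1678.0 W.
All ideal ⇒ P_in = P_out, so I_supply = 1678.0/230 = 7.30 A.

I_supply ≈ 7.30 A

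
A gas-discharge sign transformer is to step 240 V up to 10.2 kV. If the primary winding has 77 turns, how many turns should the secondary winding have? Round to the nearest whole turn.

N_s = 3272 turns

N_s/N_p = V_s/V_p, so N_s = 77 × 10200/240 = 3272.5 ≈ 3272 turns.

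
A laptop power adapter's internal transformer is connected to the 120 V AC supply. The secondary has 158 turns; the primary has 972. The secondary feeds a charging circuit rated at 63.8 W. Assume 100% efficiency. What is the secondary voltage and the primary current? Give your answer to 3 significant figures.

V_s = V_p × N_s/N_p = 120 × 158/972 = 19.506 V.
I_s = P/V_s = 63.8/19.506 = 3.2708 A.
I_p = I_s × N_s/N_p = 3.2708 × 158/972 = 0.532 A.

V_s ≈ 19.5 V, I_p ≈ 0.532 A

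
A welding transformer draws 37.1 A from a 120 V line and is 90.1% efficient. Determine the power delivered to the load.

P_in = V_p I_p = 120 × 37.1 = 4452.0 W.
P_out = η P_in = 0.901 × 4452.0 = 4010 W.

P_out ≈ 4010 W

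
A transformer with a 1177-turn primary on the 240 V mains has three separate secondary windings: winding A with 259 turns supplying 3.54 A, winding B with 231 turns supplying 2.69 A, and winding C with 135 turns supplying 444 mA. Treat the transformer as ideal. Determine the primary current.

V_A = 240 × 259/1177 = 52.812 V; V_B = 240 × 231/1177 = 47.103 V; V_C = 240 × 135/1177 = 27.528 V.
P_out = V_A I_A + V_B I_B + V_C I_C = 52.812×3.54 + 47.103×2.69 + 27.528×0.444 = 186.96 + 126.71 + 12.222 = 325.88 W.
Ideal ⇒ P_in = P_out, so I_p = P_out/V_p = 325.88/240 = 1.36 A.

I_p ≈ 1.36 A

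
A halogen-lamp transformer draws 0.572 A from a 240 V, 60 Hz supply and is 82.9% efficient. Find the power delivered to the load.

P_out ≈ 114 W

P_in = V_p I_p = 240 × 0.572 = 137.28 W.
P_out = η P_in = 0.829 × 137.28 = 114 W.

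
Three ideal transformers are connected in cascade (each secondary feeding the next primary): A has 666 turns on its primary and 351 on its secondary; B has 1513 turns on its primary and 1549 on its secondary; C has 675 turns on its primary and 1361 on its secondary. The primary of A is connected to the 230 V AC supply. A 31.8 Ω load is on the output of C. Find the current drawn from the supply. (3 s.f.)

After A: V = 230.00 × 351/666 = 121.22 V.
After B: V = 121.22 × 1549/1513 = 124.10 V.
After C: V = 124.10 × 1361/675 = 250.22 V.
I_load = 250.22/31.8 = 7.8687 A, so P_out = 250.22 × 7.8687 = 1968.9 W.
All ideal ⇒ P_in = P_out, so I_supply = 1968.9/230 = 8.56 A.

I_supply ≈ 8.56 A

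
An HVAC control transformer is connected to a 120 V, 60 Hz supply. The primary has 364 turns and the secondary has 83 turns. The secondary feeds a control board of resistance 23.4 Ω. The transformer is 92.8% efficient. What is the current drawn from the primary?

I_p ≈ 0.287 A

V_s = 120 × 83/364 = 27.363 V.
I_s = V_s/R = 27.363/23.4 = 1.1693 A.
P_out = V_s I_s = 27.363 × 1.1693 = 31.996 W.
P_in = P_out/η = 31.996/0.928 = 34.479 W.
I_p = P_in/V_p = 34.479/120 = 0.287 A.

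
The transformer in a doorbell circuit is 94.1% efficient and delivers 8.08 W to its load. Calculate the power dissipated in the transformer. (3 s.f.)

P_in = P_out/η = 8.08/0.941 = 8.58661 W.
P_loss = P_in − P_out = 8.58661 − 8.08 = 0.507 W.

P_loss ≈ 0.507 W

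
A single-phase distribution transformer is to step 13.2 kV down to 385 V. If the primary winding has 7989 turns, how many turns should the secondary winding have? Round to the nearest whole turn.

N_s = 233 turns

N_s/N_p = V_s/V_p, so N_s = 7989 × 385/13200 = 233.0 ≈ 233 turns.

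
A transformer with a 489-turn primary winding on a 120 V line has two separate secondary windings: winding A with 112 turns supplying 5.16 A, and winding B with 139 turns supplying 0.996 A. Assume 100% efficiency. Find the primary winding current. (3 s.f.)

I_p ≈ 1.46 A

V_A = 120 × 112/489 = 27.485 V; V_B = 120 × 139/489 = 34.110 V.
P_out = V_A I_A + V_B I_B = 27.485×5.16 + 34.110×0.996 = 141.82 + 33.974 = 175.79 W.
Ideal ⇒ P_in = P_out, so I_p = P_out/V_p = 175.79/120 = 1.46 A.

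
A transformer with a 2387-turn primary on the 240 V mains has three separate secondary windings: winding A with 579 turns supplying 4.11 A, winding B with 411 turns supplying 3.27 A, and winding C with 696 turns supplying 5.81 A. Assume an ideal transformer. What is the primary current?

V_A = 240 × 579/2387 = 58.215 V; V_B = 240 × 411/2387 = 41.324 V; V_C = 240 × 696/2387 = 69.979 V.
P_out = V_A I_A + V_B I_B + V_C I_C = 58.215×4.11 + 41.324×3.27 + 69.979×5.81 = 239.27 + 135.13 + 406.58 = 780.97 W.
Ideal ⇒ P_in = P_out, so I_p = P_out/V_p = 780.97/240 = 3.25 A.

I_p ≈ 3.25 A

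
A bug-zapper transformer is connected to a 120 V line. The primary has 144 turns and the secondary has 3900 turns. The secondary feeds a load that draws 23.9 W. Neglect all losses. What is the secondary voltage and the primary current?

V_s = V_p × N_s/N_p = 120 × 3900/144 = 3250.0 V.
I_s = P/V_s = 23.9/3250.0 = 0.0073538 A.
I_p = I_s × N_s/N_p = 0.0073538 × 3900/144 = 0.199 A.

V_s ≈ 3250 V, I_p ≈ 0.199 A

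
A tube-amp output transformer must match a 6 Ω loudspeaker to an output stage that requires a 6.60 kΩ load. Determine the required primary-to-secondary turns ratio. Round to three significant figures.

N_p/N_s ≈ 33.2

Z_p/Z_s = (N_p/N_s)², so N_p/N_s = √(6600/6) = √1100 = 33.2.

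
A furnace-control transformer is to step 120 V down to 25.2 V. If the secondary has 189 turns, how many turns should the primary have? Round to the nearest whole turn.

N_p = 900 turns

N_p/N_s = V_p/V_s, so N_p = 189 × 120/25.2 = 900.0 ≈ 900 turns.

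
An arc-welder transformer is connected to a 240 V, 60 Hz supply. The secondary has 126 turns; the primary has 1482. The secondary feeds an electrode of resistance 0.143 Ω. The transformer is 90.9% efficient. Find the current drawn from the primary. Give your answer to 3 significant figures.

I_p ≈ 13.3 A

V_s = 240 × 126/1482 = 20.405 V.
I_s = V_s/R = 20.405/0.143 = 142.69 A.
P_out = V_s I_s = 20.405 × 142.69 = 2911.6 W.
P_in = P_out/η = 2911.6/0.909 = 3203.1 W.
I_p = P_in/V_p = 3203.1/240 = 13.3 A.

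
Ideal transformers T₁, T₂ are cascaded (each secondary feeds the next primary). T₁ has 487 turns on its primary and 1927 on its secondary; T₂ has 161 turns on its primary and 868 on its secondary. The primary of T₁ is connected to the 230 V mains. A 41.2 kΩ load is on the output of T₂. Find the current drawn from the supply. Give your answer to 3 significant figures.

Secondary of T₁: V = 230.00 × 1927/487 = 910.08 V.
Secondary of T₂: V = 910.08 × 868/161 = 4906.5 V.
I_load = 4906.5/41200 = 0.11909 A, so P_out = 4906.5 × 0.11909 = 584.32 W.
All ideal ⇒ P_in = P_out, so I_supply = 584.32/230 = 2.54 A.

I_supply ≈ 2.54 A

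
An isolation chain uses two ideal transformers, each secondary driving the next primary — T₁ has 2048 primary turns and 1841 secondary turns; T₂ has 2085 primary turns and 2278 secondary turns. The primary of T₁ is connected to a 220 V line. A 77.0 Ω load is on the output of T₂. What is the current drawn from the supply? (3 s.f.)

After T₁: V = 220.00 × 1841/2048 = 197.76 V.
After T₂: V = 197.76 × 2278/2085 = 216.07 V.
I_load = 216.07/77.0 = 2.8061 A, so P_out = 216.07 × 2.8061 = 606.31 W.
All ideal ⇒ P_in = P_out, so I_supply = 606.31/220 = 2.76 A.

I_supply ≈ 2.76 A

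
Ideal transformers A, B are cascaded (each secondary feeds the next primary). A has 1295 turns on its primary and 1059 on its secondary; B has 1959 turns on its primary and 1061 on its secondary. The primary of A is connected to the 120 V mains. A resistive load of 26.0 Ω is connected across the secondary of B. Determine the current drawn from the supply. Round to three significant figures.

After A: V = 120.00 × 1059/1295 = 98.131 V.
After B: V = 98.131 × 1061/1959 = 53.148 V.
I_load = 53.148/26.0 = 2.0442 A, so P_out = 53.148 × 2.0442 = 108.64 W.
All ideal ⇒ P_in = P_out, so I_supply = 108.64/120 = 0.905 A.

I_supply ≈ 0.905 A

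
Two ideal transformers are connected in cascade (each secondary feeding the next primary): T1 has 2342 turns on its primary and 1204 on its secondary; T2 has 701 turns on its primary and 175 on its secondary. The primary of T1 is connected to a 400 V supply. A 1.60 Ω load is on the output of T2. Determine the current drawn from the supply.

After T1: V = 400.00 × 1204/2342 = 205.64 V.
After T2: V = 205.64 × 175/701 = 51.336 V.
I_load = 51.336/1.60 = 32.085 A, so P_out = 51.336 × 32.085 = 1647.1 W.
All ideal ⇒ P_in = P_out, so I_supply = 1647.1/400 = 4.12 A.

I_supply ≈ 4.12 A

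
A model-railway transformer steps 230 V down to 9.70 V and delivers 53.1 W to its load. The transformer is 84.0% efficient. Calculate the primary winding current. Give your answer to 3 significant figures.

I_p ≈ 0.275 A

P_in = P_out/η = 53.1/0.840 = 63.214 W.
I_p = P_in/V_p = 63.214/230 = 0.275 A.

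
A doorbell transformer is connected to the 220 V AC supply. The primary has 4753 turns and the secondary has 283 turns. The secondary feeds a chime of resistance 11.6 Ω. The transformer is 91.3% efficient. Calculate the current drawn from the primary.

V_s = 220 × 283/4753 = 13.099 V.
I_s = V_s/R = 13.099/11.6 = 1.1292 A.
P_out = V_s I_s = 13.099 × 1.1292 = 14.792 W.
P_in = P_out/η = 14.792/0.913 = 16.201 W.
I_p = P_in/V_p = 16.201/220 = 0.0736 A.

I_p ≈ 0.0736 A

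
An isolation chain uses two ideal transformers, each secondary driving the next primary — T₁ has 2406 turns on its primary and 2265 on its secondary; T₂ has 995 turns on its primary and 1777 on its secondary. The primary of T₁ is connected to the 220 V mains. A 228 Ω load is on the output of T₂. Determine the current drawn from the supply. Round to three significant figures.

I_supply ≈ 2.73 A

After T₁: V = 220.00 × 2265/2406 = 207.11 V.
After T₂: V = 207.11 × 1777/995 = 369.88 V.
I_load = 369.88/228 = 1.6223 A, so P_out = 369.88 × 1.6223 = 600.05 W.
All ideal ⇒ P_in = P_out, so I_supply = 600.05/220 = 2.73 A.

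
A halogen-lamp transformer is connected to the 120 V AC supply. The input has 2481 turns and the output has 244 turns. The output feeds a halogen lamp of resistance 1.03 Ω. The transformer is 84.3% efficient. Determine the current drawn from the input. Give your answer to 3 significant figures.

V_out = 120 × 244/2481 = 11.802 V.
I_out = V_out/R = 11.802/1.03 = 11.458 A.
P_out = V_out I_out = 11.802 × 11.458 = 135.22 W.
P_in = P_out/η = 135.22/0.843 = 160.41 W.
I_in = P_in/V_in = 160.41/120 = 1.34 A.

I_in ≈ 1.34 A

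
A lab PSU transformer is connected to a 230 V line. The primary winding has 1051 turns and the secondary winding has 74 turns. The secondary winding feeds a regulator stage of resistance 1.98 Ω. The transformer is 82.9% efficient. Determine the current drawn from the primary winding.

I_p ≈ 0.695 A

V_s = 230 × 74/1051 = 16.194 V.
I_s = V_s/R = 16.194/1.98 = 8.1788 A.
P_out = V_s I_s = 16.194 × 8.1788 = 132.45 W.
P_in = P_out/η = 132.45/0.829 = 159.77 W.
I_p = P_in/V_p = 159.77/230 = 0.695 A.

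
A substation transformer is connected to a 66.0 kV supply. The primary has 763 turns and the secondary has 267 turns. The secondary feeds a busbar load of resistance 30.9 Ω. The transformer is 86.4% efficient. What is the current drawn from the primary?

I_p ≈ 303 A

V_s = 66000 × 267/763 = 23096 V.
I_s = V_s/R = 23096/30.9 = 747.43 A.
P_out = V_s I_s = 23096 × 747.43 = 1.7262×10^7 W.
P_in = P_out/η = 1.7262×10^7/0.864 = 1.9980×10^7 W.
I_p = P_in/V_p = 1.9980×10^7/66000 = 303 A.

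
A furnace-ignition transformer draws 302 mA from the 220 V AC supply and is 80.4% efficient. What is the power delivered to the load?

P_out ≈ 53.4 W

P_in = V_in I_in = 220 × 0.302 = 66.440 W.
P_out = η P_in = 0.804 × 66.440 = 53.4 W.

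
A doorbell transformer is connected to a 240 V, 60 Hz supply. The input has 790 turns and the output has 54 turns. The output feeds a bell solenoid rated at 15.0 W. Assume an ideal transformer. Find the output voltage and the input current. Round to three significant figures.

V_out ≈ 16.4 V, I_in ≈ 0.0625 A

V_out = V_in × N_out/N_in = 240 × 54/790 = 16.405 V.
I_out = P/V_out = 15.0/16.405 = 0.91435 A.
I_in = I_out × N_out/N_in = 0.91435 × 54/790 = 0.0625 A.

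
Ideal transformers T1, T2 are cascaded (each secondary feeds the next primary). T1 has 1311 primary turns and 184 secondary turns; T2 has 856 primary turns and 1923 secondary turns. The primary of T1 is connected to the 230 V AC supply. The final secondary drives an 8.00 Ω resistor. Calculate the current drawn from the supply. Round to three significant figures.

Secondary of T1: V = 230.00 × 184/1311 = 32.281 V.
Secondary of T2: V = 32.281 × 1923/856 = 72.518 V.
I_load = 72.518/8.00 = 9.0648 A, so P_out = 72.518 × 9.0648 = 657.37 W.
All ideal ⇒ P_in = P_out, so I_supply = 657.37/230 = 2.86 A.

I_supply ≈ 2.86 A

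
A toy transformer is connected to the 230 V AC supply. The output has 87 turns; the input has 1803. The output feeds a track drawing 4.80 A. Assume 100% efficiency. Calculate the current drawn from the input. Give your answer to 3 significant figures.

For an ideal transformer I_in N_in = I_out N_out, so I_in = 4.80 × 87/1803 = 0.232 A.

I_in ≈ 0.232 A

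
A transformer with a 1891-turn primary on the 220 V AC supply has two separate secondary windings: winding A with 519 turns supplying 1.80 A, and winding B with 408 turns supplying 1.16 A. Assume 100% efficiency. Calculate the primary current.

I_p ≈ 0.744 A

V_A = 220 × 519/1891 = 60.381 V; V_B = 220 × 408/1891 = 47.467 V.
P_out = V_A I_A + V_B I_B = 60.381×1.80 + 47.467×1.16 = 108.69 + 55.062 = 163.75 W.
Ideal ⇒ P_in = P_out, so I_p = P_out/V_p = 163.75/220 = 0.744 A.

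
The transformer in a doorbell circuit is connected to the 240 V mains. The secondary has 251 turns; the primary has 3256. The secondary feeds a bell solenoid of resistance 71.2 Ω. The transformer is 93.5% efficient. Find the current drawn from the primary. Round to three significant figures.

V_s = 240 × 251/3256 = 18.501 V.
I_s = V_s/R = 18.501/71.2 = 0.25985 A.
P_out = V_s I_s = 18.501 × 0.25985 = 4.8075 W.
P_in = P_out/η = 4.8075/0.935 = 5.1417 W.
I_p = P_in/V_p = 5.1417/240 = 0.0214 A.

I_p ≈ 0.0214 A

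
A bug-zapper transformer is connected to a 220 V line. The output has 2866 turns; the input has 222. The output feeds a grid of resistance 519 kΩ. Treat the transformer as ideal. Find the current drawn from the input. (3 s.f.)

I_in ≈ 0.0706 A

V_out = V_in × N_out/N_in = 220 × 2866/222 = 2840.2 V.
I_out = V_out/R = 2840.2/519000 = 0.0054724 A.
For an ideal transformer I_in N_in = I_out N_out, so I_in = 0.0054724 × 2866/222 = 0.0706 A.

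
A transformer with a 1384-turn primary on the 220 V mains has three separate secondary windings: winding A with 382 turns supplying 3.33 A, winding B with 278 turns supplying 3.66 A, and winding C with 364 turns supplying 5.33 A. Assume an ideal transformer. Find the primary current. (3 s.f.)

I_p ≈ 3.06 A

V_A = 220 × 382/1384 = 60.723 V; V_B = 220 × 278/1384 = 44.191 V; V_C = 220 × 364/1384 = 57.861 V.
P_out = V_A I_A + V_B I_B + V_C I_C = 60.723×3.33 + 44.191×3.66 + 57.861×5.33 = 202.21 + 161.74 + 308.40 = 672.34 W.
Ideal ⇒ P_in = P_out, so I_p = P_out/V_p = 672.34/220 = 3.06 A.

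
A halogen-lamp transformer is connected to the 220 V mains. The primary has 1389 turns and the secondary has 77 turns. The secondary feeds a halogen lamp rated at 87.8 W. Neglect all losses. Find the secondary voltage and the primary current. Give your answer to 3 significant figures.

V_s = V_p × N_s/N_p = 220 × 77/1389 = 12.196 V.
I_s = P/V_s = 87.8/12.196 = 7.1992 A.
I_p = I_s × N_s/N_p = 7.1992 × 77/1389 = 0.399 A.

V_s ≈ 12.2 V, I_p ≈ 0.399 A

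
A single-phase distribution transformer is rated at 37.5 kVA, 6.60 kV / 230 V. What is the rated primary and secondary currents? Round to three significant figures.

I_p ≈ 5.68 A, I_s ≈ 163 A

I_p = S/V_p = 37500/6600 = 5.68 A.
I_s = S/V_s = 37500/230 = 163 A.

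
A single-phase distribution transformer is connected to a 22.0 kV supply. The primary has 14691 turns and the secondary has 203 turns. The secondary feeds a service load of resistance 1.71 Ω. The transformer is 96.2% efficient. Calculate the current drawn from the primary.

I_p ≈ 2.55 A

V_s = 22000 × 203/14691 = 304.00 V.
I_s = V_s/R = 304.00/1.71 = 177.78 A.
P_out = V_s I_s = 304.00 × 177.78 = 54043 W.
P_in = P_out/η = 54043/0.962 = 56178 W.
I_p = P_in/V_p = 56178/22000 = 2.55 A.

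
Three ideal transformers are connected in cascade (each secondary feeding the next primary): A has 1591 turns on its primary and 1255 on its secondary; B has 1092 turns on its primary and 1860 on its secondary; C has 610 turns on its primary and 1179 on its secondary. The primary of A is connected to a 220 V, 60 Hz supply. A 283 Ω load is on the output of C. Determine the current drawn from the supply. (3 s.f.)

I_supply ≈ 5.24 A

Secondary of A: V = 220.00 × 1255/1591 = 173.54 V.
Secondary of B: V = 173.54 × 1860/1092 = 295.59 V.
Secondary of C: V = 295.59 × 1179/610 = 571.31 V.
I_load = 571.31/283 = 2.0188 A, so P_out = 571.31 × 2.0188 = 1153.3 W.
All ideal ⇒ P_in = P_out, so I_supply = 1153.3/220 = 5.24 A.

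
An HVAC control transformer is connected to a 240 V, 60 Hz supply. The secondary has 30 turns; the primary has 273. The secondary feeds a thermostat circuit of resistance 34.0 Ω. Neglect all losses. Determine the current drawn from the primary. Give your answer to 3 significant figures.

V_s = V_p × N_s/N_p = 240 × 30/273 = 26.374 V.
I_s = V_s/R = 26.374/34.0 = 0.77569 A.
For an ideal transformer I_p N_p = I_s N_s, so I_p = 0.77569 × 30/273 = 0.0852 A.

I_p ≈ 0.0852 A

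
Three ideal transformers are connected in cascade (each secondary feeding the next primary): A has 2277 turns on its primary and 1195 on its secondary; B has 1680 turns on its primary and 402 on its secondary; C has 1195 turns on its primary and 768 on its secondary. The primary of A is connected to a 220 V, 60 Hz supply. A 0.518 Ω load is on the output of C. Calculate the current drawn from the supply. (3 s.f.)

After A: V = 220.00 × 1195/2277 = 115.46 V.
After B: V = 115.46 × 402/1680 = 27.628 V.
After C: V = 27.628 × 768/1195 = 17.756 V.
I_load = 17.756/0.518 = 34.277 A, so P_out = 17.756 × 34.277 = 608.62 W.
All ideal ⇒ P_in = P_out, so I_supply = 608.62/220 = 2.77 A.

I_supply ≈ 2.77 A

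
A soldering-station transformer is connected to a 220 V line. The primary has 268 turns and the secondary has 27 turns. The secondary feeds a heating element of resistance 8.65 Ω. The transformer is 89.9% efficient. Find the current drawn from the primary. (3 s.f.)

I_p ≈ 0.287 A

V_s = 220 × 27/268 = 22.164 V.
I_s = V_s/R = 22.164/8.65 = 2.5623 A.
P_out = V_s I_s = 22.164 × 2.5623 = 56.792 W.
P_in = P_out/η = 56.792/0.899 = 63.172 W.
I_p = P_in/V_p = 63.172/220 = 0.287 A.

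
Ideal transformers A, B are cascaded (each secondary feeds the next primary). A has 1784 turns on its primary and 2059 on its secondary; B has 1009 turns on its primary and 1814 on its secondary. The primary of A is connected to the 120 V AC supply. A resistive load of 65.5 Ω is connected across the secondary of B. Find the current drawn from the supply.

I_supply ≈ 7.89 A

Secondary of A: V = 120.00 × 2059/1784 = 138.50 V.
Secondary of B: V = 138.50 × 1814/1009 = 248.99 V.
I_load = 248.99/65.5 = 3.8014 A, so P_out = 248.99 × 3.8014 = 946.53 W.
All ideal ⇒ P_in = P_out, so I_supply = 946.53/120 = 7.89 A.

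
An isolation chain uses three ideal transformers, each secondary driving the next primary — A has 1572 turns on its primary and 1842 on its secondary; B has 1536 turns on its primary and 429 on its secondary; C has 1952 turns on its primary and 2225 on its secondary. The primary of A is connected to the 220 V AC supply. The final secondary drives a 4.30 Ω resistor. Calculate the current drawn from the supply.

I_supply ≈ 7.12 A

After A: V = 220.00 × 1842/1572 = 257.79 V.
After B: V = 257.79 × 429/1536 = 71.999 V.
After C: V = 71.999 × 2225/1952 = 82.068 V.
I_load = 82.068/4.30 = 19.086 A, so P_out = 82.068 × 19.086 = 1566.3 W.
All ideal ⇒ P_in = P_out, so I_supply = 1566.3/220 = 7.12 A.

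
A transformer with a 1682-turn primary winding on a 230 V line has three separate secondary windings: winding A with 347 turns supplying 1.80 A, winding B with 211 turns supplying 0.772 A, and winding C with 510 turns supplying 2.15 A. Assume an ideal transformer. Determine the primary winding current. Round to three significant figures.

I_p ≈ 1.12 A

V_A = 230 × 347/1682 = 47.449 V; V_B = 230 × 211/1682 = 28.853 V; V_C = 230 × 510/1682 = 69.738 V.
P_out = V_A I_A + V_B I_B + V_C I_C = 47.449×1.80 + 28.853×0.772 + 69.738×2.15 = 85.409 + 22.274 + 149.94 = 257.62 W.
Ideal ⇒ P_in = P_out, so I_p = P_out/V_p = 257.62/230 = 1.12 A.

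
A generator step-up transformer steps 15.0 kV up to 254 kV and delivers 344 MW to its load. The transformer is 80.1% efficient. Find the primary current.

I_p ≈ 28600 A

P_in = P_out/η = 3.44×10^8/0.801 = 4.2946×10^8 W.
I_p = P_in/V_p = 4.2946×10^8/15000 = 28600 A.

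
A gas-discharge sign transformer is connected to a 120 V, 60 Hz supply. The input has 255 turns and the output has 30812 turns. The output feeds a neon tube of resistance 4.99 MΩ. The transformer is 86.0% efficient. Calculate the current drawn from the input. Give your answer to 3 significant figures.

I_in ≈ 0.408 A

V_out = 120 × 30812/255 = 14500 V.
I_out = V_out/R = 14500/(4.99×10^6) = 0.0029058 A.
P_out = V_out I_out = 14500 × 0.0029058 = 42.133 W.
P_in = P_out/η = 42.133/0.860 = 48.992 W.
I_in = P_in/V_in = 48.992/120 = 0.408 A.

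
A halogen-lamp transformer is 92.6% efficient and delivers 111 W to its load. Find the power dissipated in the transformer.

P_in = P_out/η = 111/0.926 = 119.870 W.
P_loss = P_in − P_out = 119.870 − 111 = 8.87 W.

P_loss ≈ 8.87 W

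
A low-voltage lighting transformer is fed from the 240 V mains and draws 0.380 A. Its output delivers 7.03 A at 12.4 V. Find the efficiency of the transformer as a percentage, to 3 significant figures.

η ≈ 95.6%

P_in = 240 × 0.380 = 91.2000 W.
P_out = 12.4 × 7.03 = 87.1720 W.
η = P_out/P_in = 87.1720/91.2000 = 0.956.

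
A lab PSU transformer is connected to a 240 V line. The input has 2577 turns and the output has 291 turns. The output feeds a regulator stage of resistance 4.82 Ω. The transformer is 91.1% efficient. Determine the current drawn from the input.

I_in ≈ 0.697 A

V_out = 240 × 291/2577 = 27.101 V.
I_out = V_out/R = 27.101/4.82 = 5.6227 A.
P_out = V_out I_out = 27.101 × 5.6227 = 152.38 W.
P_in = P_out/η = 152.38/0.911 = 167.27 W.
I_in = P_in/V_in = 167.27/240 = 0.697 A.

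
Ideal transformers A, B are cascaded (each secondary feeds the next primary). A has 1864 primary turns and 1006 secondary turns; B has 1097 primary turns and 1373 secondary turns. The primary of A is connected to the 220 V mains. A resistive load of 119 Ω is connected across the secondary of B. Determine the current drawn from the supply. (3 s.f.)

I_supply ≈ 0.844 A

After A: V = 220.00 × 1006/1864 = 118.73 V.
After B: V = 118.73 × 1373/1097 = 148.61 V.
I_load = 148.61/119 = 1.2488 A, so P_out = 148.61 × 1.2488 = 185.58 W.
All ideal ⇒ P_in = P_out, so I_supply = 185.58/220 = 0.844 A.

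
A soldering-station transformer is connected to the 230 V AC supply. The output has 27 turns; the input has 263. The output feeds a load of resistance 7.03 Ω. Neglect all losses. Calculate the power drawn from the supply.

P ≈ 79.3 W

V_out = V_in × N_out/N_in = 230 × 27/263 = 23.612 V.
I_out = V_out/R = 23.612/7.03 = 3.3588 A.
I_in = I_out × N_out/N_in = 3.3588 × 27/263 = 0.34482 A.
P = V_in I_in = 230 × 0.34482 = 79.3 W.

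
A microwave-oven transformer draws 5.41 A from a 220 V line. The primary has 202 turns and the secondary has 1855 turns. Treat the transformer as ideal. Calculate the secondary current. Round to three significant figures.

I_s ≈ 0.589 A

I_s/I_p = N_p/N_s, so I_s = 5.41 × 202/1855 = 0.589 A.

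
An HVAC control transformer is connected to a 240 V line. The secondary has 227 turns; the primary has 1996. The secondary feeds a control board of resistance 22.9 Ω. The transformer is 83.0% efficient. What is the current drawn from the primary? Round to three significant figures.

V_s = 240 × 227/1996 = 27.295 V.
I_s = V_s/R = 27.295/22.9 = 1.1919 A.
P_out = V_s I_s = 27.295 × 1.1919 = 32.533 W.
P_in = P_out/η = 32.533/0.830 = 39.196 W.
I_p = P_in/V_p = 39.196/240 = 0.163 A.

I_p ≈ 0.163 A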